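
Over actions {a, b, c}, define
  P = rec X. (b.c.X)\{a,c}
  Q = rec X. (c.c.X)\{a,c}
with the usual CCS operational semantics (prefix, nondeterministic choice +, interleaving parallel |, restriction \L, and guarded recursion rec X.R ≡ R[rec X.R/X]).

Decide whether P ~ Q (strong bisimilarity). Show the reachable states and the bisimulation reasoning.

P ≁ Q

Reachable graph of P (2 states):
  p0 = rec X. (b.c.X)\{a,c} | ··b··> p1
  p1 = (c.(rec X. (b.c.X)\{a,c}))\{a,c} | deadlocked
Reachable graph of Q (1 states):
  q0 = rec X. (c.c.X)\{a,c} | deadlocked
Bisimilarity quotient blocks:
  B0 = {p0}
  B1 = {p1, q0}
p0 ∈ B0, q0 ∈ B1 → different blocks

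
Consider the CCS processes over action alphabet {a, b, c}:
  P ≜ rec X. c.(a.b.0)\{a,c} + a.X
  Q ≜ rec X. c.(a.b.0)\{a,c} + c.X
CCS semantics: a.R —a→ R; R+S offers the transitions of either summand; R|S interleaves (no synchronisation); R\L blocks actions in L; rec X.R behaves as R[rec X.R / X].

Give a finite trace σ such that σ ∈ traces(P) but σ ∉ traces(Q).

a

P's transition system — 2 states:
  m0 = rec X. c.(a.b.0)\{a,c} + a.X ⊢ --a--▸ m0, --c--▸ m1
  m1 = (a.b.0)\{a,c} ⊢ (no moves)
Q's transition system — 2 states:
  n0 = rec X. c.(a.b.0)\{a,c} + c.X ⊢ --c--▸ n0, --c--▸ n1
  n1 = (a.b.0)\{a,c} ⊢ (no moves)
Executing a from P (initial set {m0}):
  [1] a ⇒ {m0}
  ✓ P
Executing a from Q (initial set {n0}):
  [1] a ⇒ ∅ (Q stuck)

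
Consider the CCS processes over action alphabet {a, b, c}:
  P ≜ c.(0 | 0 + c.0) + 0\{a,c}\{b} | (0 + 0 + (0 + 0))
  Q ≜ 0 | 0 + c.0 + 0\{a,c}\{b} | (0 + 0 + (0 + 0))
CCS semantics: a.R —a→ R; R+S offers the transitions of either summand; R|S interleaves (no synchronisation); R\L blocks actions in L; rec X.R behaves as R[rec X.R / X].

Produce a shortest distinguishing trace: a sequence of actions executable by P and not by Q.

LTS(P): 3 reachable states
  p0 = c.(0 | 0 + c.0) + 0\{a,c}\{b} | (0 + 0 + (0 + 0)) | —c→ p1
  p1 = 0 | 0 + c.0 | —c→ p2
  p2 = 0 | (no moves)
LTS(Q): 2 reachable states
  q0 = 0 | 0 + c.0 + 0\{a,c}\{b} | (0 + 0 + (0 + 0)) | —c→ q1
  q1 = 0 | (no moves)
Trace ⟨cc⟩ through P, begin at {p0}:
  after c @ step 1: {p1}
  after c @ step 2: {p2}
  ✓ P
Trace ⟨cc⟩ through Q, begin at {q0}:
  after c @ step 1: {q1}
  after c @ step 2: ∅ (Q stuck)

cc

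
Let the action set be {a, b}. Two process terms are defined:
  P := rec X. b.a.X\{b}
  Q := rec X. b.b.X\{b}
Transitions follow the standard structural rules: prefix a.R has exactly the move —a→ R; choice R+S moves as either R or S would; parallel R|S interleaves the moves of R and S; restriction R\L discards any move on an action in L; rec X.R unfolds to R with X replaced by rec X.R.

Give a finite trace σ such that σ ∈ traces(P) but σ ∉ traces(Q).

Reachable graph of P (3 states):
  p0 = rec X. b.a.X\{b} has moves -b-> p1
  p1 = a.(rec X. b.a.X\{b})\{b} has moves -a-> p2
  p2 = (rec X. b.a.X\{b})\{b} has moves deadlocked
Reachable graph of Q (3 states):
  q0 = rec X. b.b.X\{b} has moves -b-> q1
  q1 = b.(rec X. b.b.X\{b})\{b} has moves -b-> q2
  q2 = (rec X. b.b.X\{b})\{b} has moves deadlocked
Run σ = ⟨ba⟩ on P: start {p0}
  [1] b ⇒ {p1}
  [2] a ⇒ {p2}
  — P admits the full trace.
Run σ = ⟨ba⟩ on Q: start {q0}
  [1] b ⇒ {q1}
  [2] a ⇒ no successor for Q

ba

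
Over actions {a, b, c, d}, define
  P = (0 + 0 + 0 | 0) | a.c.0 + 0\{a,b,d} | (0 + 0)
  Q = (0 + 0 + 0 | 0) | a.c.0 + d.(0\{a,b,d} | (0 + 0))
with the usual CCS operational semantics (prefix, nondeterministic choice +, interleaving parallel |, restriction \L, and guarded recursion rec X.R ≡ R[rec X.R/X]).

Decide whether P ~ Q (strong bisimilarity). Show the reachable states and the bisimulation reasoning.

not bisimilar

Reachable graph of P (3 states):
  s0 = (0 + 0 + 0 | 0) | a.c.0 + 0\{a,b,d} | (0 + 0) → -a-> s1
  s1 = (0 + 0 + 0 | 0) | c.0 → -c-> s2
  s2 = (0 + 0 + 0 | 0) | 0 → ·
Reachable graph of Q (4 states):
  t0 = (0 + 0 + 0 | 0) | a.c.0 + d.(0\{a,b,d} | (0 + 0)) → -a-> t1, -d-> t2
  t1 = (0 + 0 + 0 | 0) | c.0 → -c-> t3
  t2 = 0\{a,b,d} | (0 + 0) → ·
  t3 = (0 + 0 + 0 | 0) | 0 → ·
Partition-refinement fixed point:
  B0 = {s0}
  B1 = {s1, t1}
  B2 = {s2, t2, t3}
  B3 = {t0}
s0 ∈ B0, t0 ∈ B3 → different blocks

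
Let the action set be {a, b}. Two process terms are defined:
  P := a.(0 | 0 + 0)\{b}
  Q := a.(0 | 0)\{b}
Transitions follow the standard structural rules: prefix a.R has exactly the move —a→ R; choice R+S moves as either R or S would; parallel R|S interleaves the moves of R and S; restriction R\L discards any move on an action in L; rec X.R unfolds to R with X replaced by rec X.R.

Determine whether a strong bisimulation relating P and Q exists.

YES

LTS(P): 2 reachable states
  u0 = a.(0 | 0 + 0)\{b} :: —a→ u1
  u1 = (0 | 0 + 0)\{b} :: ∅
LTS(Q): 2 reachable states
  v0 = a.(0 | 0)\{b} :: —a→ v1
  v1 = (0 | 0)\{b} :: ∅
Partition-refinement fixed point:
  B0 = {u0, v0}
  B1 = {u1, v1}
u0 ∈ B0, v0 ∈ B0 → same block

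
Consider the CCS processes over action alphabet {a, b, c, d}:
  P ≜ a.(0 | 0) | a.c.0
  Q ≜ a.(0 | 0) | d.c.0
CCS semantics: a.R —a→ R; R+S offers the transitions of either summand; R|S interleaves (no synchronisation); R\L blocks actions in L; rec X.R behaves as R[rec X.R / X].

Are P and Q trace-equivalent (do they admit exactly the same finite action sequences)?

traces(P) ≠ traces(Q) — witness ⟨aa⟩

P's transition system — 6 states:
  p0 = a.(0 | 0) | a.c.0 → --a--▸ p1, --a--▸ p2
  p1 = 0 | 0 | a.c.0 → --a--▸ p3
  p2 = a.(0 | 0) | c.0 → --a--▸ p3, --c--▸ p4
  p3 = 0 | 0 | c.0 → --c--▸ p5
  p4 = a.(0 | 0) | 0 → --a--▸ p5
  p5 = 0 | 0 | 0 → ∅
Q's transition system — 6 states:
  q0 = a.(0 | 0) | d.c.0 → --a--▸ q1, --d--▸ q2
  q1 = 0 | 0 | d.c.0 → --d--▸ q3
  q2 = a.(0 | 0) | c.0 → --a--▸ q3, --c--▸ q4
  q3 = 0 | 0 | c.0 → --c--▸ q5
  q4 = a.(0 | 0) | 0 → --a--▸ q5
  q5 = 0 | 0 | 0 → ∅
Trace ⟨aa⟩ through P, begin at {p0}:
  step 1 (a): {p1, p2}
  step 2 (a): {p3}
  — P admits the full trace.
Trace ⟨aa⟩ through Q, begin at {q0}:
  step 1 (a): {q1}
  step 2 (a): ∅ (Q stuck)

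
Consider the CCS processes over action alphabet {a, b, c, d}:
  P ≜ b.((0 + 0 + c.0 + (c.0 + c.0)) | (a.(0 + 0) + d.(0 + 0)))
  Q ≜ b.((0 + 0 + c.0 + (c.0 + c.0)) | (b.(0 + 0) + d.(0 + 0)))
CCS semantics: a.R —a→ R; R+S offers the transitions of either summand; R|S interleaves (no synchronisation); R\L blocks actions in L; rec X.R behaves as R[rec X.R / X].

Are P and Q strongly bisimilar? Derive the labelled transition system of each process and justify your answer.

P's transition system — 5 states:
  s0 = b.((0 + 0 + c.0 + (c.0 + c.0)) | (a.(0 + 0) + d.(0 + 0))) | --b--▸ s1
  s1 = (0 + 0 + c.0 + (c.0 + c.0)) | (a.(0 + 0) + d.(0 + 0)) | --a--▸ s2, --c--▸ s3, --d--▸ s2
  s2 = (0 + 0 + c.0 + (c.0 + c.0)) | (0 + 0) | --c--▸ s4
  s3 = 0 | (a.(0 + 0) + d.(0 + 0)) | --a--▸ s4, --d--▸ s4
  s4 = 0 | (0 + 0) | ∅
Q's transition system — 5 states:
  t0 = b.((0 + 0 + c.0 + (c.0 + c.0)) | (b.(0 + 0) + d.(0 + 0))) | --b--▸ t1
  t1 = (0 + 0 + c.0 + (c.0 + c.0)) | (b.(0 + 0) + d.(0 + 0)) | --b--▸ t2, --c--▸ t3, --d--▸ t2
  t2 = (0 + 0 + c.0 + (c.0 + c.0)) | (0 + 0) | --c--▸ t4
  t3 = 0 | (b.(0 + 0) + d.(0 + 0)) | --b--▸ t4, --d--▸ t4
  t4 = 0 | (0 + 0) | ∅
Coarsest stable partition (strong bisimilarity classes):
  B0 = {s0}
  B1 = {s1}
  B2 = {s3}
  B3 = {s4, t4}
  B4 = {s2, t2}
  B5 = {t0}
  B6 = {t1}
  B7 = {t3}
s0 ∈ B0, t0 ∈ B5 → different blocks

not bisimilar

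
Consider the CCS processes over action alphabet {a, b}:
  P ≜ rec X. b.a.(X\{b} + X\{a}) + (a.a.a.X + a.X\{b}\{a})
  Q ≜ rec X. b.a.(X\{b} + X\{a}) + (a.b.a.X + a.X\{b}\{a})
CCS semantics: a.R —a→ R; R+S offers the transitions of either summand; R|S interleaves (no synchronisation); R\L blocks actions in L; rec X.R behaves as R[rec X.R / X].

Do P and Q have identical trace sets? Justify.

LTS(P): 11 reachable states
  s0 = rec X. b.a.(X\{b} + X\{a}) + (a.a.a.X + a.X\{b}\{a}) ⊢ ··a··> s1, ··a··> s2, ··b··> s3
  s1 = (rec X. b.a.(X\{b} + X\{a}) + (a.a.a.X + a.X\{b}\{a}))\{b}\{a} ⊢ stopped
  s2 = a.a.(rec X. b.a.(X\{b} + X\{a}) + (a.a.a.X + a.X\{b}\{a})) ⊢ ··a··> s4
  s3 = a.((rec X. b.a.(X\{b} + X\{a}) + (a.a.a.X + a.X\{b}\{a}))\{b} + (rec X. b.a.(X\{b} + X\{a}) + (a.a.a.X + a.X\{b}\{a}))\{a}) ⊢ ··a··> s5
  s4 = a.(rec X. b.a.(X\{b} + X\{a}) + (a.a.a.X + a.X\{b}\{a})) ⊢ ··a··> s0
  s5 = (rec X. b.a.(X\{b} + X\{a}) + (a.a.a.X + a.X\{b}\{a}))\{b} + (rec X. b.a.(X\{b} + X\{a}) + (a.a.a.X + a.X\{b}\{a}))\{a} ⊢ ··a··> s6, ··a··> s7, ··b··> s8
  s6 = (a.a.(rec X. b.a.(X\{b} + X\{a}) + (a.a.a.X + a.X\{b}\{a})))\{b} ⊢ ··a··> s9
  s7 = (rec X. b.a.(X\{b} + X\{a}) + (a.a.a.X + a.X\{b}\{a}))\{b}\{a}\{b} ⊢ stopped
  s8 = (a.((rec X. b.a.(X\{b} + X\{a}) + (a.a.a.X + a.X\{b}\{a}))\{b} + (rec X. b.a.(X\{b} + X\{a}) + (a.a.a.X + a.X\{b}\{a}))\{a}))\{a} ⊢ stopped
  s9 = (a.(rec X. b.a.(X\{b} + X\{a}) + (a.a.a.X + a.X\{b}\{a})))\{b} ⊢ ··a··> s10
  s10 = (rec X. b.a.(X\{b} + X\{a}) + (a.a.a.X + a.X\{b}\{a}))\{b} ⊢ ··a··> s6, ··a··> s7
LTS(Q): 9 reachable states
  t0 = rec X. b.a.(X\{b} + X\{a}) + (a.b.a.X + a.X\{b}\{a}) ⊢ ··a··> t1, ··a··> t2, ··b··> t3
  t1 = (rec X. b.a.(X\{b} + X\{a}) + (a.b.a.X + a.X\{b}\{a}))\{b}\{a} ⊢ stopped
  t2 = b.a.(rec X. b.a.(X\{b} + X\{a}) + (a.b.a.X + a.X\{b}\{a})) ⊢ ··b··> t4
  t3 = a.((rec X. b.a.(X\{b} + X\{a}) + (a.b.a.X + a.X\{b}\{a}))\{b} + (rec X. b.a.(X\{b} + X\{a}) + (a.b.a.X + a.X\{b}\{a}))\{a}) ⊢ ··a··> t5
  t4 = a.(rec X. b.a.(X\{b} + X\{a}) + (a.b.a.X + a.X\{b}\{a})) ⊢ ··a··> t0
  t5 = (rec X. b.a.(X\{b} + X\{a}) + (a.b.a.X + a.X\{b}\{a}))\{b} + (rec X. b.a.(X\{b} + X\{a}) + (a.b.a.X + a.X\{b}\{a}))\{a} ⊢ ··a··> t6, ··a··> t7, ··b··> t8
  t6 = (b.a.(rec X. b.a.(X\{b} + X\{a}) + (a.b.a.X + a.X\{b}\{a})))\{b} ⊢ stopped
  t7 = (rec X. b.a.(X\{b} + X\{a}) + (a.b.a.X + a.X\{b}\{a}))\{b}\{a}\{b} ⊢ stopped
  t8 = (a.((rec X. b.a.(X\{b} + X\{a}) + (a.b.a.X + a.X\{b}\{a}))\{b} + (rec X. b.a.(X\{b} + X\{a}) + (a.b.a.X + a.X\{b}\{a}))\{a}))\{a} ⊢ stopped
Executing aa from P (initial set {s0}):
  [1] a ⇒ {s1, s2}
  [2] a ⇒ {s4}
  P completes σ.
Executing aa from Q (initial set {t0}):
  [1] a ⇒ {t1, t2}
  [2] a ⇒ ∅ (Q stuck)

traces(P) ≠ traces(Q) — witness ⟨aa⟩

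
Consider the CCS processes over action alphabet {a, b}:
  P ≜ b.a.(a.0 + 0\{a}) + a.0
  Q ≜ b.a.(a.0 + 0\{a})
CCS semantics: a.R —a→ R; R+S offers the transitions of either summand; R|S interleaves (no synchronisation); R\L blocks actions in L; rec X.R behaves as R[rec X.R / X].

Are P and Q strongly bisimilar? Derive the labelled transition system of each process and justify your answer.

LTS(P): 4 reachable states
  p0 = b.a.(a.0 + 0\{a}) + a.0 has moves =a=> p1, =b=> p2
  p1 = 0 has moves (no moves)
  p2 = a.(a.0 + 0\{a}) has moves =a=> p3
  p3 = a.0 + 0\{a} has moves =a=> p1
LTS(Q): 4 reachable states
  q0 = b.a.(a.0 + 0\{a}) has moves =b=> q1
  q1 = a.(a.0 + 0\{a}) has moves =a=> q2
  q2 = a.0 + 0\{a} has moves =a=> q3
  q3 = 0 has moves (no moves)
Bisimilarity quotient blocks:
  B0 = {p0}
  B1 = {p2, q1}
  B2 = {p3, q2}
  B3 = {p1, q3}
  B4 = {q0}
p0 ∈ B0, q0 ∈ B4 → different blocks

P ≁ Q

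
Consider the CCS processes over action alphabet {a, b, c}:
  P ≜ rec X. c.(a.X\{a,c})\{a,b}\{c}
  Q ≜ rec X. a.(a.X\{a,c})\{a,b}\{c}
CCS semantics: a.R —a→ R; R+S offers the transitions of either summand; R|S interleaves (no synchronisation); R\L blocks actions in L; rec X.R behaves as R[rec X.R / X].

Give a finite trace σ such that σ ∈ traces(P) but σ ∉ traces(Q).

LTS(P): 2 reachable states
  m0 = rec X. c.(a.X\{a,c})\{a,b}\{c} | —c→ m1
  m1 = (a.(rec X. c.(a.X\{a,c})\{a,b}\{c})\{a,c})\{a,b}\{c} | ·
LTS(Q): 2 reachable states
  n0 = rec X. a.(a.X\{a,c})\{a,b}\{c} | —a→ n1
  n1 = (a.(rec X. a.(a.X\{a,c})\{a,b}\{c})\{a,c})\{a,b}\{c} | ·
Executing c from P (initial set {m0}):
  step 1 (c): {m1}
  P completes σ.
Executing c from Q (initial set {n0}):
  step 1 (c): ∅ (Q stuck)

c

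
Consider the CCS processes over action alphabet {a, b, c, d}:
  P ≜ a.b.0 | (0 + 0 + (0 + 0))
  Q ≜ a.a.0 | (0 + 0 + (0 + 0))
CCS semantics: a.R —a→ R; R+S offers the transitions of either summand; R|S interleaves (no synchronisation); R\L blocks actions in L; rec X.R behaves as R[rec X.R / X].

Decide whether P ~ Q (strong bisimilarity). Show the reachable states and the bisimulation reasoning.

LTS(P): 3 reachable states
  s0 = a.b.0 | (0 + 0 + (0 + 0)) → -a-> s1
  s1 = b.0 | (0 + 0 + (0 + 0)) → -b-> s2
  s2 = 0 | (0 + 0 + (0 + 0)) → stopped
LTS(Q): 3 reachable states
  t0 = a.a.0 | (0 + 0 + (0 + 0)) → -a-> t1
  t1 = a.0 | (0 + 0 + (0 + 0)) → -a-> t2
  t2 = 0 | (0 + 0 + (0 + 0)) → stopped
Coarsest stable partition (strong bisimilarity classes):
  B0 = {s0}
  B1 = {s1}
  B2 = {s2, t2}
  B3 = {t0}
  B4 = {t1}
s0 ∈ B0, t0 ∈ B3 → different blocks

P ≁ Q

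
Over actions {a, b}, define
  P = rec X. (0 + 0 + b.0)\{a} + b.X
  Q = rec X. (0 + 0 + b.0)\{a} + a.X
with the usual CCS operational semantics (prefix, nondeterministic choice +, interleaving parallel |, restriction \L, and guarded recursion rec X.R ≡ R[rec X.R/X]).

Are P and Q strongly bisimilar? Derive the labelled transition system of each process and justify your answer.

P ≁ Q

Reachable graph of P (2 states):
  s0 = rec X. (0 + 0 + b.0)\{a} + b.X ⊢ =b=> s0, =b=> s1
  s1 = 0\{a} ⊢ deadlocked
Reachable graph of Q (2 states):
  t0 = rec X. (0 + 0 + b.0)\{a} + a.X ⊢ =a=> t0, =b=> t1
  t1 = 0\{a} ⊢ deadlocked
Partition-refinement fixed point:
  B0 = {s0}
  B1 = {s1, t1}
  B2 = {t0}
s0 ∈ B0, t0 ∈ B2 → different blocks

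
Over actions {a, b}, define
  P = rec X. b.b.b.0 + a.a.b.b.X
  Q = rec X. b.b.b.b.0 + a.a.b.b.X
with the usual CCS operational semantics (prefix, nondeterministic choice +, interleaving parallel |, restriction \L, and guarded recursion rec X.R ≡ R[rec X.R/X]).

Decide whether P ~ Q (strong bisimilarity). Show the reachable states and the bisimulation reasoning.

LTS(P): 7 reachable states
  m0 = rec X. b.b.b.0 + a.a.b.b.X → =a=> m1, =b=> m2
  m1 = a.b.b.(rec X. b.b.b.0 + a.a.b.b.X) → =a=> m3
  m2 = b.b.0 → =b=> m4
  m3 = b.b.(rec X. b.b.b.0 + a.a.b.b.X) → =b=> m5
  m4 = b.0 → =b=> m6
  m5 = b.(rec X. b.b.b.0 + a.a.b.b.X) → =b=> m0
  m6 = 0 → ∅
LTS(Q): 8 reachable states
  n0 = rec X. b.b.b.b.0 + a.a.b.b.X → =a=> n1, =b=> n2
  n1 = a.b.b.(rec X. b.b.b.b.0 + a.a.b.b.X) → =a=> n3
  n2 = b.b.b.0 → =b=> n4
  n3 = b.b.(rec X. b.b.b.b.0 + a.a.b.b.X) → =b=> n5
  n4 = b.b.0 → =b=> n6
  n5 = b.(rec X. b.b.b.b.0 + a.a.b.b.X) → =b=> n0
  n6 = b.0 → =b=> n7
  n7 = 0 → ∅
Bisimilarity quotient blocks:
  B0 = {m0}
  B1 = {m2, n4}
  B2 = {m4, n6}
  B3 = {m6, n7}
  B4 = {m1}
  B5 = {m3}
  B6 = {m5}
  B7 = {n0}
  B8 = {n2}
  B9 = {n1}
  B10 = {n3}
  B11 = {n5}
m0 ∈ B0, n0 ∈ B7 → different blocks

not bisimilar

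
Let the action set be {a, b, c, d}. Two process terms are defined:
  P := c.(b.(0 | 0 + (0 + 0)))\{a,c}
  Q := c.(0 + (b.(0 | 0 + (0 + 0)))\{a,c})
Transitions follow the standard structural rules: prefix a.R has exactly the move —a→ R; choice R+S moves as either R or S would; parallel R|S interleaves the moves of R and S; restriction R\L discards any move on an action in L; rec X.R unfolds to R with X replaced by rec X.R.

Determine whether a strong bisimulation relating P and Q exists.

bisimilar

Reachable graph of P (3 states):
  m0 = c.(b.(0 | 0 + (0 + 0)))\{a,c} :: =c=> m1
  m1 = (b.(0 | 0 + (0 + 0)))\{a,c} :: =b=> m2
  m2 = (0 | 0 + (0 + 0))\{a,c} :: ∅
Reachable graph of Q (3 states):
  n0 = c.(0 + (b.(0 | 0 + (0 + 0)))\{a,c}) :: =c=> n1
  n1 = 0 + (b.(0 | 0 + (0 + 0)))\{a,c} :: =b=> n2
  n2 = (0 | 0 + (0 + 0))\{a,c} :: ∅
Bisimilarity quotient blocks:
  B0 = {m0, n0}
  B1 = {m1, n1}
  B2 = {m2, n2}
m0 ∈ B0, n0 ∈ B0 → same block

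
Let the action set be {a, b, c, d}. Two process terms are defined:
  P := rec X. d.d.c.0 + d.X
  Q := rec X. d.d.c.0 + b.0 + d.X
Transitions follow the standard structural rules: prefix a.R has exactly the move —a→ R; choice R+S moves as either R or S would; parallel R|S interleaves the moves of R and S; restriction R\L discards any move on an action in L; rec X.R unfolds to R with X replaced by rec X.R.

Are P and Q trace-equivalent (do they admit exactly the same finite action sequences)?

Reachable graph of P (4 states):
  m0 = rec X. d.d.c.0 + d.X ⊢ —d→ m0, —d→ m1
  m1 = d.c.0 ⊢ —d→ m2
  m2 = c.0 ⊢ —c→ m3
  m3 = 0 ⊢ deadlocked
Reachable graph of Q (4 states):
  n0 = rec X. d.d.c.0 + b.0 + d.X ⊢ —b→ n1, —d→ n0, —d→ n2
  n1 = 0 ⊢ deadlocked
  n2 = d.c.0 ⊢ —d→ n3
  n3 = c.0 ⊢ —c→ n1
Executing b from Q (initial set {n0}):
  [1] b ⇒ {n1}
  — Q admits the full trace.
Executing b from P (initial set {m0}):
  [1] b ⇒ no successor for P

traces(P) ≠ traces(Q) — witness ⟨b⟩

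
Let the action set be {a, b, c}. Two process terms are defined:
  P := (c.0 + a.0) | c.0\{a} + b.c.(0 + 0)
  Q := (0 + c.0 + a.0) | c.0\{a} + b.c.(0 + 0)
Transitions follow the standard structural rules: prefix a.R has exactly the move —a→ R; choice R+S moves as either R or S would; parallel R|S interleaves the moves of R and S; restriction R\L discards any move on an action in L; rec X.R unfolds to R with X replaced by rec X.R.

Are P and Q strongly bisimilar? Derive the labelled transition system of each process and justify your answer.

P ~ Q

LTS(P): 6 reachable states
  p0 = (c.0 + a.0) | c.0\{a} + b.c.(0 + 0) → --a--▸ p1, --b--▸ p2, --c--▸ p1, --c--▸ p3
  p1 = 0 | c.0\{a} → --c--▸ p4
  p2 = c.(0 + 0) → --c--▸ p5
  p3 = (c.0 + a.0) | 0\{a} → --a--▸ p4, --c--▸ p4
  p4 = 0 | 0\{a} → deadlocked
  p5 = 0 + 0 → deadlocked
LTS(Q): 6 reachable states
  q0 = (0 + c.0 + a.0) | c.0\{a} + b.c.(0 + 0) → --a--▸ q1, --b--▸ q2, --c--▸ q1, --c--▸ q3
  q1 = 0 | c.0\{a} → --c--▸ q4
  q2 = c.(0 + 0) → --c--▸ q5
  q3 = (0 + c.0 + a.0) | 0\{a} → --a--▸ q4, --c--▸ q4
  q4 = 0 | 0\{a} → deadlocked
  q5 = 0 + 0 → deadlocked
Coarsest stable partition (strong bisimilarity classes):
  B0 = {p0, q0}
  B1 = {p3, q3}
  B2 = {p4, p5, q4, q5}
  B3 = {p1, p2, q1, q2}
p0 ∈ B0, q0 ∈ B0 → same block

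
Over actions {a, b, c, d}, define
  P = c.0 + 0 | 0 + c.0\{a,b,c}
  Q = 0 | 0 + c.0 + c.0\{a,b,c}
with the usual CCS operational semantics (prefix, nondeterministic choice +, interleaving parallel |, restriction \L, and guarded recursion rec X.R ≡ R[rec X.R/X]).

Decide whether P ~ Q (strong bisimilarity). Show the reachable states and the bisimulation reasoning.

LTS(P): 3 reachable states
  s0 = c.0 + 0 | 0 + c.0\{a,b,c} → =c=> s1, =c=> s2
  s1 = 0 → ∅
  s2 = 0\{a,b,c} → ∅
LTS(Q): 3 reachable states
  t0 = 0 | 0 + c.0 + c.0\{a,b,c} → =c=> t1, =c=> t2
  t1 = 0 → ∅
  t2 = 0\{a,b,c} → ∅
Bisimilarity quotient blocks:
  B0 = {s0, t0}
  B1 = {s1, s2, t1, t2}
s0 ∈ B0, t0 ∈ B0 → same block

bisimilar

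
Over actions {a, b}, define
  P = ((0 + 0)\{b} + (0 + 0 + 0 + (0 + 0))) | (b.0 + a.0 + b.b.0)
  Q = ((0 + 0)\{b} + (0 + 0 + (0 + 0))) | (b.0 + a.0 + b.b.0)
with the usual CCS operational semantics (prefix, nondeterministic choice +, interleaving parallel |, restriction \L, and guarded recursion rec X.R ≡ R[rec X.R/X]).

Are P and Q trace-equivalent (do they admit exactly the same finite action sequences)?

P's transition system — 3 states:
  p0 = ((0 + 0)\{b} + (0 + 0 + 0 + (0 + 0))) | (b.0 + a.0 + b.b.0) :: ··a··> p1, ··b··> p1, ··b··> p2
  p1 = ((0 + 0)\{b} + (0 + 0 + 0 + (0 + 0))) | 0 :: stopped
  p2 = ((0 + 0)\{b} + (0 + 0 + 0 + (0 + 0))) | b.0 :: ··b··> p1
Q's transition system — 3 states:
  q0 = ((0 + 0)\{b} + (0 + 0 + (0 + 0))) | (b.0 + a.0 + b.b.0) :: ··a··> q1, ··b··> q1, ··b··> q2
  q1 = ((0 + 0)\{b} + (0 + 0 + (0 + 0))) | 0 :: stopped
  q2 = ((0 + 0)\{b} + (0 + 0 + (0 + 0))) | b.0 :: ··b··> q1
Bisimilarity quotient blocks:
  B0 = {p0, q0}
  B1 = {p1, q1}
  B2 = {p2, q2}
p0 ∈ B0, q0 ∈ B0 → same block
Bisimilar ⇒ trace-equivalent.

YES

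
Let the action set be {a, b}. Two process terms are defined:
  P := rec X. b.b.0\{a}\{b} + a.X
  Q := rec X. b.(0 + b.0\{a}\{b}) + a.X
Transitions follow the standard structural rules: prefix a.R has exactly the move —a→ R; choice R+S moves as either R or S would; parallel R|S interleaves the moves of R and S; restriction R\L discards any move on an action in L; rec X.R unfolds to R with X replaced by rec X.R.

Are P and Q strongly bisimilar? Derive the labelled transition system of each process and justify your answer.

bisimilar

Reachable graph of P (3 states):
  p0 = rec X. b.b.0\{a}\{b} + a.X → -a-> p0, -b-> p1
  p1 = b.0\{a}\{b} → -b-> p2
  p2 = 0\{a}\{b} → deadlocked
Reachable graph of Q (3 states):
  q0 = rec X. b.(0 + b.0\{a}\{b}) + a.X → -a-> q0, -b-> q1
  q1 = 0 + b.0\{a}\{b} → -b-> q2
  q2 = 0\{a}\{b} → deadlocked
Partition-refinement fixed point:
  B0 = {p0, q0}
  B1 = {p1, q1}
  B2 = {p2, q2}
p0 ∈ B0, q0 ∈ B0 → same block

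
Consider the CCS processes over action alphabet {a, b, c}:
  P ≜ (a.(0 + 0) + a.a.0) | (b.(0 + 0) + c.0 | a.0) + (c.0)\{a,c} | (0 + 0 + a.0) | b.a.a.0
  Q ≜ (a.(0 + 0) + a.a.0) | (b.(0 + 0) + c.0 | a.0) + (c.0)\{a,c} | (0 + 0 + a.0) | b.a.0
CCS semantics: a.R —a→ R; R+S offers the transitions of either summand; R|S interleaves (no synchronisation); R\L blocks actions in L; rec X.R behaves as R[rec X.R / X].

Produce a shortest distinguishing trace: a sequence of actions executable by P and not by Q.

LTS(P): 27 reachable states
  u0 = (a.(0 + 0) + a.a.0) | (b.(0 + 0) + c.0 | a.0) + (c.0)\{a,c} | (0 + 0 + a.0) | b.a.a.0 ⊢ ··a··> u1, ··a··> u2, ··a··> u3, ··a··> u4, ··b··> u5, ··b··> u6, ··c··> u7
  u1 = (0 + 0) | (b.(0 + 0) + c.0 | a.0) ⊢ ··a··> u8, ··b··> u9, ··c··> u10
  u2 = (a.(0 + 0) + a.a.0) | (c.0 | 0) ⊢ ··a··> u11, ··a··> u8, ··c··> u12
  u3 = (c.0)\{a,c} | 0 | b.a.a.0 ⊢ ··b··> u13
  u4 = a.0 | (b.(0 + 0) + c.0 | a.0) ⊢ ··a··> u11, ··a··> u14, ··b··> u15, ··c··> u16
  u5 = (a.(0 + 0) + a.a.0) | (0 + 0) ⊢ ··a··> u15, ··a··> u9
  u6 = (c.0)\{a,c} | (0 + 0 + a.0) | a.a.0 ⊢ ··a··> u13, ··a··> u17
  u7 = (a.(0 + 0) + a.a.0) | (0 | a.0) ⊢ ··a··> u10, ··a··> u12, ··a··> u16
  u8 = (0 + 0) | (c.0 | 0) ⊢ ··c··> u18
  u9 = (0 + 0) | (0 + 0) ⊢ ·
  u10 = (0 + 0) | (0 | a.0) ⊢ ··a··> u18
  u11 = a.0 | (c.0 | 0) ⊢ ··a··> u19, ··c··> u20
  u12 = (a.(0 + 0) + a.a.0) | (0 | 0) ⊢ ··a··> u18, ··a··> u20
  u13 = (c.0)\{a,c} | 0 | a.a.0 ⊢ ··a··> u21
  u14 = 0 | (b.(0 + 0) + c.0 | a.0) ⊢ ··a··> u19, ··b··> u22, ··c··> u23
  u15 = a.0 | (0 + 0) ⊢ ··a··> u22
  u16 = a.0 | (0 | a.0) ⊢ ··a··> u20, ··a··> u23
  u17 = (c.0)\{a,c} | (0 + 0 + a.0) | a.0 ⊢ ··a··> u21, ··a··> u24
  u18 = (0 + 0) | (0 | 0) ⊢ ·
  u19 = 0 | (c.0 | 0) ⊢ ··c··> u25
  u20 = a.0 | (0 | 0) ⊢ ··a··> u25
  u21 = (c.0)\{a,c} | 0 | a.0 ⊢ ··a··> u26
  u22 = 0 | (0 + 0) ⊢ ·
  u23 = 0 | (0 | a.0) ⊢ ··a··> u25
  u24 = (c.0)\{a,c} | (0 + 0 + a.0) | 0 ⊢ ··a··> u26
  u25 = 0 | (0 | 0) ⊢ ·
  u26 = (c.0)\{a,c} | 0 | 0 ⊢ ·
LTS(Q): 25 reachable states
  v0 = (a.(0 + 0) + a.a.0) | (b.(0 + 0) + c.0 | a.0) + (c.0)\{a,c} | (0 + 0 + a.0) | b.a.0 ⊢ ··a··> v1, ··a··> v2, ··a··> v3, ··a··> v4, ··b··> v5, ··b··> v6, ··c··> v7
  v1 = (0 + 0) | (b.(0 + 0) + c.0 | a.0) ⊢ ··a··> v8, ··b··> v9, ··c··> v10
  v2 = (a.(0 + 0) + a.a.0) | (c.0 | 0) ⊢ ··a··> v11, ··a··> v8, ··c··> v12
  v3 = (c.0)\{a,c} | 0 | b.a.0 ⊢ ··b··> v13
  v4 = a.0 | (b.(0 + 0) + c.0 | a.0) ⊢ ··a··> v11, ··a··> v14, ··b··> v15, ··c··> v16
  v5 = (a.(0 + 0) + a.a.0) | (0 + 0) ⊢ ··a··> v15, ··a··> v9
  v6 = (c.0)\{a,c} | (0 + 0 + a.0) | a.0 ⊢ ··a··> v13, ··a··> v17
  v7 = (a.(0 + 0) + a.a.0) | (0 | a.0) ⊢ ··a··> v10, ··a··> v12, ··a··> v16
  v8 = (0 + 0) | (c.0 | 0) ⊢ ··c··> v18
  v9 = (0 + 0) | (0 + 0) ⊢ ·
  v10 = (0 + 0) | (0 | a.0) ⊢ ··a··> v18
  v11 = a.0 | (c.0 | 0) ⊢ ··a··> v19, ··c··> v20
  v12 = (a.(0 + 0) + a.a.0) | (0 | 0) ⊢ ··a··> v18, ··a··> v20
  v13 = (c.0)\{a,c} | 0 | a.0 ⊢ ··a··> v21
  v14 = 0 | (b.(0 + 0) + c.0 | a.0) ⊢ ··a··> v19, ··b··> v22, ··c··> v23
  v15 = a.0 | (0 + 0) ⊢ ··a··> v22
  v16 = a.0 | (0 | a.0) ⊢ ··a··> v20, ··a··> v23
  v17 = (c.0)\{a,c} | (0 + 0 + a.0) | 0 ⊢ ··a··> v21
  v18 = (0 + 0) | (0 | 0) ⊢ ·
  v19 = 0 | (c.0 | 0) ⊢ ··c··> v24
  v20 = a.0 | (0 | 0) ⊢ ··a··> v24
  v21 = (c.0)\{a,c} | 0 | 0 ⊢ ·
  v22 = 0 | (0 + 0) ⊢ ·
  v23 = 0 | (0 | a.0) ⊢ ··a··> v24
  v24 = 0 | (0 | 0) ⊢ ·
Executing abaa from P (initial set {u0}):
  after a @ step 1: {u1, u2, u3, u4}
  after b @ step 2: {u13, u15, u9}
  after a @ step 3: {u21, u22}
  after a @ step 4: {u26}
  ✓ P
Executing abaa from Q (initial set {v0}):
  after a @ step 1: {v1, v2, v3, v4}
  after b @ step 2: {v13, v15, v9}
  after a @ step 3: {v21, v22}
  after a @ step 4: ∅ (Q stuck)

abaa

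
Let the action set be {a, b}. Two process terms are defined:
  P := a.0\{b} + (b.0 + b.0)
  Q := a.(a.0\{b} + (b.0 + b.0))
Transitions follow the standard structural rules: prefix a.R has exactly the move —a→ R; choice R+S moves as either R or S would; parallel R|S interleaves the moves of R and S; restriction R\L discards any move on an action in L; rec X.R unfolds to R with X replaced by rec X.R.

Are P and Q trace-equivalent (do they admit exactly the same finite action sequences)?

Reachable graph of P (3 states):
  u0 = a.0\{b} + (b.0 + b.0) ⊢ -a-> u1, -b-> u2
  u1 = 0\{b} ⊢ (no moves)
  u2 = 0 ⊢ (no moves)
Reachable graph of Q (4 states):
  v0 = a.(a.0\{b} + (b.0 + b.0)) ⊢ -a-> v1
  v1 = a.0\{b} + (b.0 + b.0) ⊢ -a-> v2, -b-> v3
  v2 = 0\{b} ⊢ (no moves)
  v3 = 0 ⊢ (no moves)
Trace ⟨b⟩ through P, begin at {u0}:
  after b @ step 1: {u2}
  P completes σ.
Trace ⟨b⟩ through Q, begin at {v0}:
  after b @ step 1: ∅  — Q cannot continue

NO — witness ⟨b⟩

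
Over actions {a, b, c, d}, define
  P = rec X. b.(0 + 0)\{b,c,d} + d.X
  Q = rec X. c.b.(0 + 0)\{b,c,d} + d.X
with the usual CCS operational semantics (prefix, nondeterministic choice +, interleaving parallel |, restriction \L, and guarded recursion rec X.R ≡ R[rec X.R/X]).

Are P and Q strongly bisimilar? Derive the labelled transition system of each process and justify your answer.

NO

Reachable graph of P (2 states):
  u0 = rec X. b.(0 + 0)\{b,c,d} + d.X :: --b--▸ u1, --d--▸ u0
  u1 = (0 + 0)\{b,c,d} :: stopped
Reachable graph of Q (3 states):
  v0 = rec X. c.b.(0 + 0)\{b,c,d} + d.X :: --c--▸ v1, --d--▸ v0
  v1 = b.(0 + 0)\{b,c,d} :: --b--▸ v2
  v2 = (0 + 0)\{b,c,d} :: stopped
Partition-refinement fixed point:
  B0 = {u0}
  B1 = {u1, v2}
  B2 = {v0}
  B3 = {v1}
u0 ∈ B0, v0 ∈ B2 → different blocks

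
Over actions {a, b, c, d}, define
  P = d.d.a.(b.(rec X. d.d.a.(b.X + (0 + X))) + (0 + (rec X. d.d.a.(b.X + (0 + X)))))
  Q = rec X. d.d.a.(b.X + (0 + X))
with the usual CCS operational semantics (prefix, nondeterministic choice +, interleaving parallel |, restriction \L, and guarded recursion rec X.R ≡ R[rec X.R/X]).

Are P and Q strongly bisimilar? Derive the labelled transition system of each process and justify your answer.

P's transition system — 5 states:
  u0 = d.d.a.(b.(rec X. d.d.a.(b.X + (0 + X))) + (0 + (rec X. d.d.a.(b.X + (0 + X))))) has moves --d--▸ u1
  u1 = d.a.(b.(rec X. d.d.a.(b.X + (0 + X))) + (0 + (rec X. d.d.a.(b.X + (0 + X))))) has moves --d--▸ u2
  u2 = a.(b.(rec X. d.d.a.(b.X + (0 + X))) + (0 + (rec X. d.d.a.(b.X + (0 + X))))) has moves --a--▸ u3
  u3 = b.(rec X. d.d.a.(b.X + (0 + X))) + (0 + (rec X. d.d.a.(b.X + (0 + X)))) has moves --b--▸ u4, --d--▸ u1
  u4 = rec X. d.d.a.(b.X + (0 + X)) has moves --d--▸ u1
Q's transition system — 4 states:
  v0 = rec X. d.d.a.(b.X + (0 + X)) has moves --d--▸ v1
  v1 = d.a.(b.(rec X. d.d.a.(b.X + (0 + X))) + (0 + (rec X. d.d.a.(b.X + (0 + X))))) has moves --d--▸ v2
  v2 = a.(b.(rec X. d.d.a.(b.X + (0 + X))) + (0 + (rec X. d.d.a.(b.X + (0 + X))))) has moves --a--▸ v3
  v3 = b.(rec X. d.d.a.(b.X + (0 + X))) + (0 + (rec X. d.d.a.(b.X + (0 + X)))) has moves --b--▸ v0, --d--▸ v1
Bisimilarity quotient blocks:
  B0 = {u0, u4, v0}
  B1 = {u1, v1}
  B2 = {u2, v2}
  B3 = {u3, v3}
u0 ∈ B0, v0 ∈ B0 → same block

P ~ Q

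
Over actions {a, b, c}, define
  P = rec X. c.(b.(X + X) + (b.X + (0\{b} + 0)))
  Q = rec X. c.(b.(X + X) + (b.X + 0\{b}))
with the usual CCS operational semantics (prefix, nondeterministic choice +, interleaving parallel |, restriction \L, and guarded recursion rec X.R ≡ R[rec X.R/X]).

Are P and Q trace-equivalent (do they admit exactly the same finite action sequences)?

Reachable graph of P (3 states):
  p0 = rec X. c.(b.(X + X) + (b.X + (0\{b} + 0))) | --c--▸ p1
  p1 = b.((rec X. c.(b.(X + X) + (b.X + (0\{b} + 0)))) + (rec X. c.(b.(X + X) + (b.X + (0\{b} + 0))))) + (b.(rec X. c.(b.(X + X) + (b.X + (0\{b} + 0)))) + (0\{b} + 0)) | --b--▸ p0, --b--▸ p2
  p2 = (rec X. c.(b.(X + X) + (b.X + (0\{b} + 0)))) + (rec X. c.(b.(X + X) + (b.X + (0\{b} + 0)))) | --c--▸ p1
Reachable graph of Q (3 states):
  q0 = rec X. c.(b.(X + X) + (b.X + 0\{b})) | --c--▸ q1
  q1 = b.((rec X. c.(b.(X + X) + (b.X + 0\{b}))) + (rec X. c.(b.(X + X) + (b.X + 0\{b})))) + (b.(rec X. c.(b.(X + X) + (b.X + 0\{b}))) + 0\{b}) | --b--▸ q0, --b--▸ q2
  q2 = (rec X. c.(b.(X + X) + (b.X + 0\{b}))) + (rec X. c.(b.(X + X) + (b.X + 0\{b}))) | --c--▸ q1
Coarsest stable partition (strong bisimilarity classes):
  B0 = {p0, p2, q0, q2}
  B1 = {p1, q1}
p0 ∈ B0, q0 ∈ B0 → same block
Bisimilar ⇒ trace-equivalent.

trace-equivalent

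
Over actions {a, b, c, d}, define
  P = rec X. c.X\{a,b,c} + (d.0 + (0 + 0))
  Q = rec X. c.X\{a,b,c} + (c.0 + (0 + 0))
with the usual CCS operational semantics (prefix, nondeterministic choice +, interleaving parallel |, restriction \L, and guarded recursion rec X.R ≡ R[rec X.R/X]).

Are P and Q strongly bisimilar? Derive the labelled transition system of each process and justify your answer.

LTS(P): 4 reachable states
  m0 = rec X. c.X\{a,b,c} + (d.0 + (0 + 0)) ⊢ -c-> m1, -d-> m2
  m1 = (rec X. c.X\{a,b,c} + (d.0 + (0 + 0)))\{a,b,c} ⊢ -d-> m3
  m2 = 0 ⊢ ·
  m3 = 0\{a,b,c} ⊢ ·
LTS(Q): 3 reachable states
  n0 = rec X. c.X\{a,b,c} + (c.0 + (0 + 0)) ⊢ -c-> n1, -c-> n2
  n1 = (rec X. c.X\{a,b,c} + (c.0 + (0 + 0)))\{a,b,c} ⊢ ·
  n2 = 0 ⊢ ·
Coarsest stable partition (strong bisimilarity classes):
  B0 = {m0}
  B1 = {m1}
  B2 = {m2, m3, n1, n2}
  B3 = {n0}
m0 ∈ B0, n0 ∈ B3 → different blocks

not bisimilar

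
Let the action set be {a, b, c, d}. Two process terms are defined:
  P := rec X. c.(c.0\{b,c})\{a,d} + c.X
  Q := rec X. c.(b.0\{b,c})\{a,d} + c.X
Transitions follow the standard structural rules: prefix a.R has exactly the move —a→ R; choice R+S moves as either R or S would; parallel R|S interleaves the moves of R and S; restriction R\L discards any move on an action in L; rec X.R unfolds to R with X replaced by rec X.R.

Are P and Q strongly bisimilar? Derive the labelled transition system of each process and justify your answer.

Reachable graph of P (3 states):
  p0 = rec X. c.(c.0\{b,c})\{a,d} + c.X :: ··c··> p0, ··c··> p1
  p1 = (c.0\{b,c})\{a,d} :: ··c··> p2
  p2 = 0\{b,c}\{a,d} :: ·
Reachable graph of Q (3 states):
  q0 = rec X. c.(b.0\{b,c})\{a,d} + c.X :: ··c··> q0, ··c··> q1
  q1 = (b.0\{b,c})\{a,d} :: ··b··> q2
  q2 = 0\{b,c}\{a,d} :: ·
Coarsest stable partition (strong bisimilarity classes):
  B0 = {p0}
  B1 = {p1}
  B2 = {p2, q2}
  B3 = {q0}
  B4 = {q1}
p0 ∈ B0, q0 ∈ B3 → different blocks

NO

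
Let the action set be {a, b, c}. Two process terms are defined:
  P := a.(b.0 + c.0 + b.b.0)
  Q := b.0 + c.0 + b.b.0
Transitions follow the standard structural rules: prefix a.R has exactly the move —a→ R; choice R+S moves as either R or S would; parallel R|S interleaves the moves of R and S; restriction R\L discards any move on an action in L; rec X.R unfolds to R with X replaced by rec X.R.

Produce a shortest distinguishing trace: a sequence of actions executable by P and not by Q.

a

Reachable graph of P (4 states):
  s0 = a.(b.0 + c.0 + b.b.0) | --a--▸ s1
  s1 = b.0 + c.0 + b.b.0 | --b--▸ s2, --b--▸ s3, --c--▸ s2
  s2 = 0 | stopped
  s3 = b.0 | --b--▸ s2
Reachable graph of Q (3 states):
  t0 = b.0 + c.0 + b.b.0 | --b--▸ t1, --b--▸ t2, --c--▸ t1
  t1 = 0 | stopped
  t2 = b.0 | --b--▸ t1
Executing a from P (initial set {s0}):
  after a @ step 1: {s1}
  ✓ P
Executing a from Q (initial set {t0}):
  after a @ step 1: ∅  — Q cannot continue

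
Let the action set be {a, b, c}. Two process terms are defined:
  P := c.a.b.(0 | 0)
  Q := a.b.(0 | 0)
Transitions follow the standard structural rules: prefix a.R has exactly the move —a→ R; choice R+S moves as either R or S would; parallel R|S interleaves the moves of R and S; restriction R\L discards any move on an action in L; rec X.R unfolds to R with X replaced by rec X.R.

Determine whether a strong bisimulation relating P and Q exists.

not bisimilar

LTS(P): 4 reachable states
  p0 = c.a.b.(0 | 0) | -c-> p1
  p1 = a.b.(0 | 0) | -a-> p2
  p2 = b.(0 | 0) | -b-> p3
  p3 = 0 | 0 | ·
LTS(Q): 3 reachable states
  q0 = a.b.(0 | 0) | -a-> q1
  q1 = b.(0 | 0) | -b-> q2
  q2 = 0 | 0 | ·
Bisimilarity quotient blocks:
  B0 = {p0}
  B1 = {p1, q0}
  B2 = {p2, q1}
  B3 = {p3, q2}
p0 ∈ B0, q0 ∈ B1 → different blocks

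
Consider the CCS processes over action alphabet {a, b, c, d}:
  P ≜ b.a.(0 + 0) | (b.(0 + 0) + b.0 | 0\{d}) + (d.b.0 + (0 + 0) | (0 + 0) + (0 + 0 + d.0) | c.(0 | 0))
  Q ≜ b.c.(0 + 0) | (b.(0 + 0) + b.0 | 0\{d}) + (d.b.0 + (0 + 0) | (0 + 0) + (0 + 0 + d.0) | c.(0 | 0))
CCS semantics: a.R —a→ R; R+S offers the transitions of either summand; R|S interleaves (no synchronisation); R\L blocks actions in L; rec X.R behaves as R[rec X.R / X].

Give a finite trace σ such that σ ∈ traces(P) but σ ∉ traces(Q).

ba

P's transition system — 14 states:
  u0 = b.a.(0 + 0) | (b.(0 + 0) + b.0 | 0\{d}) + (d.b.0 + (0 + 0) | (0 + 0) + (0 + 0 + d.0) | c.(0 | 0)) ⊢ —b→ u1, —b→ u2, —b→ u3, —c→ u4, —d→ u5, —d→ u6
  u1 = a.(0 + 0) | (b.(0 + 0) + b.0 | 0\{d}) ⊢ —a→ u7, —b→ u8, —b→ u9
  u2 = b.a.(0 + 0) | (0 + 0) ⊢ —b→ u8
  u3 = b.a.(0 + 0) | (0 | 0\{d}) ⊢ —b→ u9
  u4 = (0 + 0 + d.0) | (0 | 0) ⊢ —d→ u10
  u5 = 0 | c.(0 | 0) ⊢ —c→ u10
  u6 = b.0 ⊢ —b→ u11
  u7 = (0 + 0) | (b.(0 + 0) + b.0 | 0\{d}) ⊢ —b→ u12, —b→ u13
  u8 = a.(0 + 0) | (0 + 0) ⊢ —a→ u12
  u9 = a.(0 + 0) | (0 | 0\{d}) ⊢ —a→ u13
  u10 = 0 | (0 | 0) ⊢ (no moves)
  u11 = 0 ⊢ (no moves)
  u12 = (0 + 0) | (0 + 0) ⊢ (no moves)
  u13 = (0 + 0) | (0 | 0\{d}) ⊢ (no moves)
Q's transition system — 14 states:
  v0 = b.c.(0 + 0) | (b.(0 + 0) + b.0 | 0\{d}) + (d.b.0 + (0 + 0) | (0 + 0) + (0 + 0 + d.0) | c.(0 | 0)) ⊢ —b→ v1, —b→ v2, —b→ v3, —c→ v4, —d→ v5, —d→ v6
  v1 = b.c.(0 + 0) | (0 + 0) ⊢ —b→ v7
  v2 = b.c.(0 + 0) | (0 | 0\{d}) ⊢ —b→ v8
  v3 = c.(0 + 0) | (b.(0 + 0) + b.0 | 0\{d}) ⊢ —b→ v7, —b→ v8, —c→ v9
  v4 = (0 + 0 + d.0) | (0 | 0) ⊢ —d→ v10
  v5 = 0 | c.(0 | 0) ⊢ —c→ v10
  v6 = b.0 ⊢ —b→ v11
  v7 = c.(0 + 0) | (0 + 0) ⊢ —c→ v12
  v8 = c.(0 + 0) | (0 | 0\{d}) ⊢ —c→ v13
  v9 = (0 + 0) | (b.(0 + 0) + b.0 | 0\{d}) ⊢ —b→ v12, —b→ v13
  v10 = 0 | (0 | 0) ⊢ (no moves)
  v11 = 0 ⊢ (no moves)
  v12 = (0 + 0) | (0 + 0) ⊢ (no moves)
  v13 = (0 + 0) | (0 | 0\{d}) ⊢ (no moves)
Executing ba from P (initial set {u0}):
  [1] b ⇒ {u1, u2, u3}
  [2] a ⇒ {u7}
  ✓ P
Executing ba from Q (initial set {v0}):
  [1] b ⇒ {v1, v2, v3}
  [2] a ⇒ ∅ (Q stuck)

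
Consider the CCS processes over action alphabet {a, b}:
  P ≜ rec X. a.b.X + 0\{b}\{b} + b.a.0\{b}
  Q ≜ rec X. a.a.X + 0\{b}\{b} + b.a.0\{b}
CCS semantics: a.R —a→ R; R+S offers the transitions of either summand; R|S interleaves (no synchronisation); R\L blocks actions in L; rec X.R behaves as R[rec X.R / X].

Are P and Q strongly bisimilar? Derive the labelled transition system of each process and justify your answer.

P ≁ Q

P's transition system — 4 states:
  u0 = rec X. a.b.X + 0\{b}\{b} + b.a.0\{b} has moves --a--▸ u1, --b--▸ u2
  u1 = b.(rec X. a.b.X + 0\{b}\{b} + b.a.0\{b}) has moves --b--▸ u0
  u2 = a.0\{b} has moves --a--▸ u3
  u3 = 0\{b} has moves stopped
Q's transition system — 4 states:
  v0 = rec X. a.a.X + 0\{b}\{b} + b.a.0\{b} has moves --a--▸ v1, --b--▸ v2
  v1 = a.(rec X. a.a.X + 0\{b}\{b} + b.a.0\{b}) has moves --a--▸ v0
  v2 = a.0\{b} has moves --a--▸ v3
  v3 = 0\{b} has moves stopped
Partition-refinement fixed point:
  B0 = {u0}
  B1 = {u1}
  B2 = {u2, v2}
  B3 = {u3, v3}
  B4 = {v0}
  B5 = {v1}
u0 ∈ B0, v0 ∈ B4 → different blocks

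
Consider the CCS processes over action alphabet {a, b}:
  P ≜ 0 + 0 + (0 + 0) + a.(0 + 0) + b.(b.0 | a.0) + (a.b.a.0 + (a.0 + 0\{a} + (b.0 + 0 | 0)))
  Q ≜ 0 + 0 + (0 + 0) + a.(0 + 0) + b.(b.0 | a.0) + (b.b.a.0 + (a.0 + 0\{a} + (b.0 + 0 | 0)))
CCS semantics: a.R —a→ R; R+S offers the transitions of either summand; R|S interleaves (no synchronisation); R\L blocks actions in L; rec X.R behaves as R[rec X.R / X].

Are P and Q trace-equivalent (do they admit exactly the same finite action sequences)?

traces(P) ≠ traces(Q) — witness ⟨ab⟩

Reachable graph of P (9 states):
  m0 = 0 + 0 + (0 + 0) + a.(0 + 0) + b.(b.0 | a.0) + (a.b.a.0 + (a.0 + 0\{a} + (b.0 + 0 | 0))) | -a-> m1, -a-> m2, -a-> m3, -b-> m1, -b-> m4
  m1 = 0 | stopped
  m2 = 0 + 0 | stopped
  m3 = b.a.0 | -b-> m5
  m4 = b.0 | a.0 | -a-> m6, -b-> m7
  m5 = a.0 | -a-> m1
  m6 = b.0 | 0 | -b-> m8
  m7 = 0 | a.0 | -a-> m8
  m8 = 0 | 0 | stopped
Reachable graph of Q (9 states):
  n0 = 0 + 0 + (0 + 0) + a.(0 + 0) + b.(b.0 | a.0) + (b.b.a.0 + (a.0 + 0\{a} + (b.0 + 0 | 0))) | -a-> n1, -a-> n2, -b-> n1, -b-> n3, -b-> n4
  n1 = 0 | stopped
  n2 = 0 + 0 | stopped
  n3 = b.0 | a.0 | -a-> n5, -b-> n6
  n4 = b.a.0 | -b-> n7
  n5 = b.0 | 0 | -b-> n8
  n6 = 0 | a.0 | -a-> n8
  n7 = a.0 | -a-> n1
  n8 = 0 | 0 | stopped
Trace ⟨ab⟩ through P, begin at {m0}:
  step 1 (a): {m1, m2, m3}
  step 2 (b): {m5}
  P completes σ.
Trace ⟨ab⟩ through Q, begin at {n0}:
  step 1 (a): {n1, n2}
  step 2 (b): no successor for Q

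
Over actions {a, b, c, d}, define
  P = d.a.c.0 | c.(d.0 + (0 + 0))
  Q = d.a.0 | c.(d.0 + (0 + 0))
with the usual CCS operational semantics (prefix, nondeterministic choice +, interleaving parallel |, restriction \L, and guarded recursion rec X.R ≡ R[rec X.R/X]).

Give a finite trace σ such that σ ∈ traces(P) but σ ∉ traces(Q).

cdac

Reachable graph of P (12 states):
  u0 = d.a.c.0 | c.(d.0 + (0 + 0)) → —c→ u1, —d→ u2
  u1 = d.a.c.0 | (d.0 + (0 + 0)) → —d→ u3, —d→ u4
  u2 = a.c.0 | c.(d.0 + (0 + 0)) → —a→ u5, —c→ u3
  u3 = a.c.0 | (d.0 + (0 + 0)) → —a→ u6, —d→ u7
  u4 = d.a.c.0 | 0 → —d→ u7
  u5 = c.0 | c.(d.0 + (0 + 0)) → —c→ u6, —c→ u8
  u6 = c.0 | (d.0 + (0 + 0)) → —c→ u9, —d→ u10
  u7 = a.c.0 | 0 → —a→ u10
  u8 = 0 | c.(d.0 + (0 + 0)) → —c→ u9
  u9 = 0 | (d.0 + (0 + 0)) → —d→ u11
  u10 = c.0 | 0 → —c→ u11
  u11 = 0 | 0 → (no moves)
Reachable graph of Q (9 states):
  v0 = d.a.0 | c.(d.0 + (0 + 0)) → —c→ v1, —d→ v2
  v1 = d.a.0 | (d.0 + (0 + 0)) → —d→ v3, —d→ v4
  v2 = a.0 | c.(d.0 + (0 + 0)) → —a→ v5, —c→ v3
  v3 = a.0 | (d.0 + (0 + 0)) → —a→ v6, —d→ v7
  v4 = d.a.0 | 0 → —d→ v7
  v5 = 0 | c.(d.0 + (0 + 0)) → —c→ v6
  v6 = 0 | (d.0 + (0 + 0)) → —d→ v8
  v7 = a.0 | 0 → —a→ v8
  v8 = 0 | 0 → (no moves)
Run σ = ⟨cdac⟩ on P: start {u0}
  after c @ step 1: {u1}
  after d @ step 2: {u3, u4}
  after a @ step 3: {u6}
  after c @ step 4: {u9}
  — P admits the full trace.
Run σ = ⟨cdac⟩ on Q: start {v0}
  after c @ step 1: {v1}
  after d @ step 2: {v3, v4}
  after a @ step 3: {v6}
  after c @ step 4: ∅ (Q stuck)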